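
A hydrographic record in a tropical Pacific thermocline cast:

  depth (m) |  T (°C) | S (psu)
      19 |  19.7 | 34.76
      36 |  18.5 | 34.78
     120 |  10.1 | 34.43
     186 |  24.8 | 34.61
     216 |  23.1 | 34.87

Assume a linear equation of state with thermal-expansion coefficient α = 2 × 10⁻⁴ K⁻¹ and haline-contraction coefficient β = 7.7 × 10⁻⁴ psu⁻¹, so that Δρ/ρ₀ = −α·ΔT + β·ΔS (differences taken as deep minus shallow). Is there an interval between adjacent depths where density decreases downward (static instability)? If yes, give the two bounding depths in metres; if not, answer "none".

120–186 m

Evaluate Δρ/ρ₀ = −αΔT + βΔS across each adjacent pair:
  19–36 m: −αΔT+βΔS = −(2 × 10⁻⁴)(-1.2)+(7.7 × 10⁻⁴)(+0.02) = 2.6 × 10⁻⁴ → stable
  36–120 m: −αΔT+βΔS = −(2 × 10⁻⁴)(-8.4)+(7.7 × 10⁻⁴)(-0.35) = 1.4 × 10⁻³ → stable
  120–186 m: −αΔT+βΔS = −(2 × 10⁻⁴)(+14.7)+(7.7 × 10⁻⁴)(+0.18) = -2.8 × 10⁻³ → UNSTABLE
  186–216 m: −αΔT+βΔS = −(2 × 10⁻⁴)(-1.7)+(7.7 × 10⁻⁴)(+0.26) = 5.4 × 10⁻⁴ → stable
The 120–186 m interval has Δρ < 0: lighter water underlies denser water.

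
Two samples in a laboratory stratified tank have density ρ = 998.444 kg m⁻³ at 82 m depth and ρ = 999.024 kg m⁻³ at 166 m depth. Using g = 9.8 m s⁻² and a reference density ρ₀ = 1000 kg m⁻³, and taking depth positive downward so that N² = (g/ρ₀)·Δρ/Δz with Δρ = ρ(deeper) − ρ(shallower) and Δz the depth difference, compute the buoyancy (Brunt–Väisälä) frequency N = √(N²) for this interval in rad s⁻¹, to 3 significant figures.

8.23 × 10⁻³ rad s⁻¹

Δρ = 999.024 − 998.444 = 0.580 kg m⁻³ over Δz = 166 − 82 = 84 m.
N² = (9.8/1000) × (0.580/84) = 6.7667 × 10⁻⁵ s⁻².
N = √(6.7667 × 10⁻⁵) = 8.2260 × 10⁻³ rad s⁻¹ ≈ 8.23 × 10⁻³ rad s⁻¹.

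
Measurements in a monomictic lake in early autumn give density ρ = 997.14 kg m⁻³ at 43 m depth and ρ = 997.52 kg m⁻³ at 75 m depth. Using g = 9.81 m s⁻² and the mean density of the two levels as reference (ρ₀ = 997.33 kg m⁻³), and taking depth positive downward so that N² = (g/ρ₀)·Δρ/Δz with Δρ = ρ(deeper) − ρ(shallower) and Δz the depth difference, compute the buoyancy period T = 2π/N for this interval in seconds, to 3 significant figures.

581 s

Δρ = 997.52 − 997.14 = 0.38 kg m⁻³ over Δz = 75 − 43 = 32 m.
N² = (9.81/997.33) × (0.38/32) = 1.1681 × 10⁻⁴ s⁻².
N = √(1.1681 × 10⁻⁴) = 0.010808 rad s⁻¹, so T = 2π/N = 581.35 s ≈ 581 s.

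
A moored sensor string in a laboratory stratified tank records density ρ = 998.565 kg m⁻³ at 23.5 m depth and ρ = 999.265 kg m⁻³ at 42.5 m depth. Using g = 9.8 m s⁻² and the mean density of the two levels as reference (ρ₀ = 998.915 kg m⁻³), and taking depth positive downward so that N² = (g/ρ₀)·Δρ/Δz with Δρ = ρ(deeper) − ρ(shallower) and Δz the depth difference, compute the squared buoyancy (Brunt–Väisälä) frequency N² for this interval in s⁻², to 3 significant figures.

3.61 × 10⁻⁴ s⁻²

Δρ = 999.265 − 998.565 = 0.700 kg m⁻³ over Δz = 42.5 − 23.5 = 19 m.
N² = (9.8/998.915) × (0.700/19) = 3.6144 × 10⁻⁴ s⁻² ≈ 3.61 × 10⁻⁴ s⁻².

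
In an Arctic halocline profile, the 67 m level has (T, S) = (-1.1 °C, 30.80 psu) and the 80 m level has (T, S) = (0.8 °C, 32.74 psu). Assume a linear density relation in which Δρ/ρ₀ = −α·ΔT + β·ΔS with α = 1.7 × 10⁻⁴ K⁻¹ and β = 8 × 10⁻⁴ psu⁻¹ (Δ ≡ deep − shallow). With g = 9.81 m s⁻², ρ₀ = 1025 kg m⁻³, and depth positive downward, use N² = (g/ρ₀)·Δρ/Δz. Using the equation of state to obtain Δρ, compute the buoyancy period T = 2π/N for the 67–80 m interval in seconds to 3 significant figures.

ΔT = +1.9 K, ΔS = +1.94 psu (deep − shallow).
Δρ/ρ₀ = −αΔT + βΔS = -3.23 × 10⁻⁴ + 1.552 × 10⁻³ = 1.229 × 10⁻³, so Δρ ≈ 1.260 kg m⁻³.
N² = (g/ρ₀)·Δρ/Δz = g·(Δρ/ρ₀)/Δz = 9.81 × 1.229 × 10⁻³ / 13 = 9.2742 × 10⁻⁴ s⁻².
N = √(9.2742 × 10⁻⁴) = 0.030454 rad s⁻¹ → T = 2π/N = 206.32 s ≈ 206 s.

206 s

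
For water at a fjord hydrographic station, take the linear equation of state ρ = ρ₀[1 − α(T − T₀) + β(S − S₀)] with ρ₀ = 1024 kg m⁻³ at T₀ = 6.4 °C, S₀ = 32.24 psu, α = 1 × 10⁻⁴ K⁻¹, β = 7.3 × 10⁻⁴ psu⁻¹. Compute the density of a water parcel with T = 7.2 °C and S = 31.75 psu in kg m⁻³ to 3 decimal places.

T − T₀ = +0.8 K, S − S₀ = -0.49 psu.
Bracket = 1 − α·(+0.8) + β·(-0.49) = 1 + (-4.377 × 10⁻⁴) = 0.9995623.
ρ = 1024 × 0.9995623 = 1023.552 kg m⁻³.

1023.552 kg m⁻³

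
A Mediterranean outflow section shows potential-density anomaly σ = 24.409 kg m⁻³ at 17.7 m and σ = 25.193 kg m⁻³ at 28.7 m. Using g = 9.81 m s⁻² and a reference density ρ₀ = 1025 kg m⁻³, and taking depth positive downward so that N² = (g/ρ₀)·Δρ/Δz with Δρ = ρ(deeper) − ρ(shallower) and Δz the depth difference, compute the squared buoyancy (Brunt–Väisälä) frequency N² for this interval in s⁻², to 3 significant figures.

Δρ = 1025.193 − 1024.409 = 0.784 kg m⁻³ over Δz = 28.7 − 17.7 = 11 m.
N² = (9.81/1025) × (0.784/11) = 6.8213 × 10⁻⁴ s⁻² ≈ 6.82 × 10⁻⁴ s⁻².

6.82 × 10⁻⁴ s⁻²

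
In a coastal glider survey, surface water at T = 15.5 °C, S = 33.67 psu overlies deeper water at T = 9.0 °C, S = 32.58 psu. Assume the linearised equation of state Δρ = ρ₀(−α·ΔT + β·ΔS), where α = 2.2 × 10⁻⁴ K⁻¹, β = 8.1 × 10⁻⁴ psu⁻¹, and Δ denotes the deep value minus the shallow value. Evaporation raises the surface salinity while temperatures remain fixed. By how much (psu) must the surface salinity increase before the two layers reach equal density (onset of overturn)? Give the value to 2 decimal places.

0.68 psu

Neutral buoyancy requires −α(T_deep − T_surf) + β(S_deep − S_surf′) = 0.
S_surf′ = S_deep − (α/β)·ΔT = 32.58 − (2.2 × 10⁻⁴/8.1 × 10⁻⁴)·(-6.5) = 34.3454 psu.
Increase required: 34.3454 − 33.67 = 0.6754 psu.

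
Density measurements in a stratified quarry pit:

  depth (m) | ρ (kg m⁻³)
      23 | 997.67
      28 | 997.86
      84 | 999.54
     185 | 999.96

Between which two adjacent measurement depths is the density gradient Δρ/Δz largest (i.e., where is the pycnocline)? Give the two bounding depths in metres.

23–28 m

Compute the density gradient over each adjacent pair:
  23–28 m: Δρ/Δz = 0.19/5 = 0.038 kg m⁻⁴
  28–84 m: Δρ/Δz = 1.68/56 = 0.030 kg m⁻⁴
  84–185 m: Δρ/Δz = 0.42/101 = 4.2 × 10⁻³ kg m⁻⁴
The largest gradient is in the 23–28 m interval — the pycnocline.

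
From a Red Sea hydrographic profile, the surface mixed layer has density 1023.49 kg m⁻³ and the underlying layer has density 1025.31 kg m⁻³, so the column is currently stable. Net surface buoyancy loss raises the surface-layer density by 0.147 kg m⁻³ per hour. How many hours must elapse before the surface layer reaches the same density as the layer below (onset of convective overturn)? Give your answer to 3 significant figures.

Density deficit of the surface layer: 1025.31 − 1023.49 = 1.82 kg m⁻³.
Required change = 1.82 / 0.147 = 12.4 hours.

12.4 hours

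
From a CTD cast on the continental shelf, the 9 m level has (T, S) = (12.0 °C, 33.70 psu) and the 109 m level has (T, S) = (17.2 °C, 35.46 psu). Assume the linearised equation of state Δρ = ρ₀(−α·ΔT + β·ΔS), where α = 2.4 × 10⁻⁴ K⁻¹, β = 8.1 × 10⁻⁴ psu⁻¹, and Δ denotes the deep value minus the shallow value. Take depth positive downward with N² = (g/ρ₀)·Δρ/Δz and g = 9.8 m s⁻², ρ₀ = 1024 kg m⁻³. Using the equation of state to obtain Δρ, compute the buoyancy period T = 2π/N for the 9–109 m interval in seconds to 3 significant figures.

1.51 × 10³ s

ΔT = +5.2 K, ΔS = +1.76 psu (deep − shallow).
Δρ/ρ₀ = −αΔT + βΔS = -1.248 × 10⁻³ + 1.4256 × 10⁻³ = 1.776 × 10⁻⁴, so Δρ ≈ 0.1819 kg m⁻³.
N² = (g/ρ₀)·Δρ/Δz = g·(Δρ/ρ₀)/Δz = 9.8 × 1.776 × 10⁻⁴ / 100 = 1.7405 × 10⁻⁵ s⁻².
N = √(1.7405 × 10⁻⁵) = 4.1719 × 10⁻³ rad s⁻¹ → T = 2π/N = 1.5061 × 10³ s ≈ 1.51 × 10³ s.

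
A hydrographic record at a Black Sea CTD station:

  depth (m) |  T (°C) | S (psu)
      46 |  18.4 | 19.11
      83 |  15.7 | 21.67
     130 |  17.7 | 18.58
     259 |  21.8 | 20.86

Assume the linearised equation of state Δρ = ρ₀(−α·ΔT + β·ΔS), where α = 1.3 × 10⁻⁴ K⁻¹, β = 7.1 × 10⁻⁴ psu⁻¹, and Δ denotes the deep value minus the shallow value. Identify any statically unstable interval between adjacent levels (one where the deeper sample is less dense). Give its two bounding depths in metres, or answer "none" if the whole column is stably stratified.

83–130 m

Evaluate Δρ/ρ₀ = −αΔT + βΔS across each adjacent pair:
  46–83 m: −αΔT+βΔS = −(1.3 × 10⁻⁴)(-2.7)+(7.1 × 10⁻⁴)(+2.56) = 2.2 × 10⁻³ → stable
  83–130 m: −αΔT+βΔS = −(1.3 × 10⁻⁴)(+2.0)+(7.1 × 10⁻⁴)(-3.09) = -2.5 × 10⁻³ → UNSTABLE
  130–259 m: −αΔT+βΔS = −(1.3 × 10⁻⁴)(+4.1)+(7.1 × 10⁻⁴)(+2.28) = 1.1 × 10⁻³ → stable
The 83–130 m interval has Δρ < 0: lighter water underlies denser water.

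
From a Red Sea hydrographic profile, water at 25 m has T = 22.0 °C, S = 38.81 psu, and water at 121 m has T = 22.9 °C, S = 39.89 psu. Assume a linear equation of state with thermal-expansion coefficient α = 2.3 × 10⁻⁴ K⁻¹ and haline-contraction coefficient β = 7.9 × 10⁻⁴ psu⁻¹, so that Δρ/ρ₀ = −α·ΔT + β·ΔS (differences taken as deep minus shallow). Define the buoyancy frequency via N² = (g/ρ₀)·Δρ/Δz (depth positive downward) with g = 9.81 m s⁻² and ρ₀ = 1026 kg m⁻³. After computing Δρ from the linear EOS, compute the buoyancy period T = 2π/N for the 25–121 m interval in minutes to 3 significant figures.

ΔT = +0.9 K, ΔS = +1.08 psu (deep − shallow).
Δρ/ρ₀ = −αΔT + βΔS = -2.07 × 10⁻⁴ + 8.532 × 10⁻⁴ = 6.462 × 10⁻⁴, so Δρ ≈ 0.6630 kg m⁻³.
N² = (g/ρ₀)·Δρ/Δz = g·(Δρ/ρ₀)/Δz = 9.81 × 6.462 × 10⁻⁴ / 96 = 6.6034 × 10⁻⁵ s⁻².
N = √(6.6034 × 10⁻⁵) = 8.1261 × 10⁻³ rad s⁻¹ → T = 2π/N = 773.21 s = 12.887 min ≈ 12.9 min.

12.9 min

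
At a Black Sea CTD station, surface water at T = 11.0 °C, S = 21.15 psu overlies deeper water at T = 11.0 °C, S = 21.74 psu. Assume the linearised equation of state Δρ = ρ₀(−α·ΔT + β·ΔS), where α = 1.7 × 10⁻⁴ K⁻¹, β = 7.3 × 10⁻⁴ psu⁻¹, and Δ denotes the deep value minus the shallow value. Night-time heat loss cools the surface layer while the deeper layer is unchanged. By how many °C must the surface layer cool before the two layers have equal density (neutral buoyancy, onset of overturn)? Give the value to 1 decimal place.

2.5 °C

Neutral buoyancy requires Δρ = 0, i.e. −α(T_deep − T_surf′) + β(S_deep − S_surf) = 0.
T_surf′ = T_deep − (β/α)·ΔS = 11.0 − (7.3 × 10⁻⁴/1.7 × 10⁻⁴)·(+0.59) = 8.466 °C.
Cooling required: 11.0 − (8.466) = 2.534 °C.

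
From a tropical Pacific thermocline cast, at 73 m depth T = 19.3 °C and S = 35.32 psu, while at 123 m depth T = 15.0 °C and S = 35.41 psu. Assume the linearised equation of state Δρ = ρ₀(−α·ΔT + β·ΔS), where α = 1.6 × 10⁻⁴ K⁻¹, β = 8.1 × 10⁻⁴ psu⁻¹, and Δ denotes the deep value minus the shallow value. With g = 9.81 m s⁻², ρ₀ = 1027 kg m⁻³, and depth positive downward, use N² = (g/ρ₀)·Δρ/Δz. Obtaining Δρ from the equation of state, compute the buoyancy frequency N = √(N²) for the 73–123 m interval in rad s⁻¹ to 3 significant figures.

0.0122 rad s⁻¹

ΔT = -4.3 K, ΔS = +0.09 psu (deep − shallow).
Δρ/ρ₀ = −αΔT + βΔS = 6.88 × 10⁻⁴ + 7.29 × 10⁻⁵ = 7.609 × 10⁻⁴, so Δρ ≈ 0.7814 kg m⁻³.
N² = (g/ρ₀)·Δρ/Δz = g·(Δρ/ρ₀)/Δz = 9.81 × 7.609 × 10⁻⁴ / 50 = 1.4929 × 10⁻⁴ s⁻².
N = √(1.4929 × 10⁻⁴) = 0.012218 rad s⁻¹ ≈ 0.0122 rad s⁻¹.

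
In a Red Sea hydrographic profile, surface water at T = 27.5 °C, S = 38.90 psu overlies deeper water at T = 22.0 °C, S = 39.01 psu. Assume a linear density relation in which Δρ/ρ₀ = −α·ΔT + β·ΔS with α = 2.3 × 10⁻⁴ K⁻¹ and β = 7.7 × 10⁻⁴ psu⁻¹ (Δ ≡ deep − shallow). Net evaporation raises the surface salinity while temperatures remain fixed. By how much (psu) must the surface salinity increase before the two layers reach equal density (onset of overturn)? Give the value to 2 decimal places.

1.75 psu

Neutral buoyancy requires −α(T_deep − T_surf) + β(S_deep − S_surf′) = 0.
S_surf′ = S_deep − (α/β)·ΔT = 39.01 − (2.3 × 10⁻⁴/7.7 × 10⁻⁴)·(-5.5) = 40.6529 psu.
Increase required: 40.6529 − 38.90 = 1.7529 psu.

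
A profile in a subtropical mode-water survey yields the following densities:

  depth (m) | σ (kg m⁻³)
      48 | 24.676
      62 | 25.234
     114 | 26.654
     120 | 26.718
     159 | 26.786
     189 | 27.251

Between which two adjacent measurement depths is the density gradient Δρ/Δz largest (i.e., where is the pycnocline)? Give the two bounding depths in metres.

Compute the density gradient over each adjacent pair:
  48–62 m: Δρ/Δz = 0.558/14 = 0.040 kg m⁻⁴
  62–114 m: Δρ/Δz = 1.420/52 = 0.027 kg m⁻⁴
  114–120 m: Δρ/Δz = 0.064/6 = 0.011 kg m⁻⁴
  120–159 m: Δρ/Δz = 0.068/39 = 1.7 × 10⁻³ kg m⁻⁴
  159–189 m: Δρ/Δz = 0.465/30 = 0.016 kg m⁻⁴
The largest gradient is in the 48–62 m interval — the pycnocline.

48–62 m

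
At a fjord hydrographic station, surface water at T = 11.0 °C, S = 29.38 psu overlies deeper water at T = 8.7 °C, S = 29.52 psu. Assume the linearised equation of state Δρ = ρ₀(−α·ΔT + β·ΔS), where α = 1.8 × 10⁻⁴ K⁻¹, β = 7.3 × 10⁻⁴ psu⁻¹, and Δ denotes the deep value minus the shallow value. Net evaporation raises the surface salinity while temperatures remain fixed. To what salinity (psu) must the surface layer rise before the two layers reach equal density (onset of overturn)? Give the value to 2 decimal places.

Neutral buoyancy requires −α(T_deep − T_surf) + β(S_deep − S_surf′) = 0.
S_surf′ = S_deep − (α/β)·ΔT = 29.52 − (1.8 × 10⁻⁴/7.3 × 10⁻⁴)·(-2.3) = 30.0871 psu.
Increase required: 30.0871 − 29.38 = 0.7071 psu.

30.09 psu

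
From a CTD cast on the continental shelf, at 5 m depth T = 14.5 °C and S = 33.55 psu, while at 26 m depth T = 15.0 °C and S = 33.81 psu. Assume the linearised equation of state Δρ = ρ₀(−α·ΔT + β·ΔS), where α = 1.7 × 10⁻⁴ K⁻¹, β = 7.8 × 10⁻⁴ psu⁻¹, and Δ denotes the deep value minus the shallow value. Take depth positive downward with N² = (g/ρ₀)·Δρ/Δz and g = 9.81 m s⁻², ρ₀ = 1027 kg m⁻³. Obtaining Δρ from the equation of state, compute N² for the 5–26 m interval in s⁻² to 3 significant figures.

5.50 × 10⁻⁵ s⁻²

ΔT = +0.5 K, ΔS = +0.26 psu (deep − shallow).
Δρ/ρ₀ = −αΔT + βΔS = -8.50 × 10⁻⁵ + 2.028 × 10⁻⁴ = 1.178 × 10⁻⁴, so Δρ ≈ 0.1210 kg m⁻³.
N² = (g/ρ₀)·Δρ/Δz = g·(Δρ/ρ₀)/Δz = 9.81 × 1.178 × 10⁻⁴ / 21 = 5.5029 × 10⁻⁵ s⁻² ≈ 5.50 × 10⁻⁵ s⁻².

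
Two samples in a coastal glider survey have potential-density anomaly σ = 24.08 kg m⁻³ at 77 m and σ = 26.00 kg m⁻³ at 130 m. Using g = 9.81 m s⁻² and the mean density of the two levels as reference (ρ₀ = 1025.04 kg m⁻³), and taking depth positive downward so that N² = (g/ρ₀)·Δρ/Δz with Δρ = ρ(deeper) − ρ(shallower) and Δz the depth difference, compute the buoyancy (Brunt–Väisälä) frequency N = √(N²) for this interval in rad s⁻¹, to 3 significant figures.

Δρ = 1026.00 − 1024.08 = 1.92 kg m⁻³ over Δz = 130 − 77 = 53 m.
N² = (9.81/1025.04) × (1.92/53) = 3.4670 × 10⁻⁴ s⁻².
N = √(3.4670 × 10⁻⁴) = 0.018620 rad s⁻¹ ≈ 0.0186 rad s⁻¹.

0.0186 rad s⁻¹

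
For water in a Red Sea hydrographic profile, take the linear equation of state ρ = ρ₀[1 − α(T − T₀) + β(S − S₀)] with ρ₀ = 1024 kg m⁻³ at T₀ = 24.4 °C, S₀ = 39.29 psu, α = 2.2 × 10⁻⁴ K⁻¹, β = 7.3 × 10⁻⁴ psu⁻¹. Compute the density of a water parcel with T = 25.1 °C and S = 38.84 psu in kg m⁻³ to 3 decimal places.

T − T₀ = +0.7 K, S − S₀ = -0.45 psu.
Bracket = 1 − α·(+0.7) + β·(-0.45) = 1 + (-4.825 × 10⁻⁴) = 0.9995175.
ρ = 1024 × 0.9995175 = 1023.506 kg m⁻³.

1023.506 kg m⁻³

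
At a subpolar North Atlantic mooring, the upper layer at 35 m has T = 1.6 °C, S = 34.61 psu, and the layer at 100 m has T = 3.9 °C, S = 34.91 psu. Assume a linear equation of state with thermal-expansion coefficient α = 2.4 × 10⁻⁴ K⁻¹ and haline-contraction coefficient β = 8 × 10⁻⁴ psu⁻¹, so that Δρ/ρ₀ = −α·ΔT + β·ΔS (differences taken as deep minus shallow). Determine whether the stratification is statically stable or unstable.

unstable

ΔT = 3.9 − 1.6 = +2.3 K and ΔS = 34.91 − 34.61 = +0.30 psu (deep − shallow).
−αΔT = -5.52 × 10⁻⁴; βΔS = 2.40 × 10⁻⁴; sum Δρ/ρ₀ = -3.12 × 10⁻⁴.
Δρ/ρ₀ < 0, so Δρ < 0: deeper water is lighter → statically unstable; the column would overturn.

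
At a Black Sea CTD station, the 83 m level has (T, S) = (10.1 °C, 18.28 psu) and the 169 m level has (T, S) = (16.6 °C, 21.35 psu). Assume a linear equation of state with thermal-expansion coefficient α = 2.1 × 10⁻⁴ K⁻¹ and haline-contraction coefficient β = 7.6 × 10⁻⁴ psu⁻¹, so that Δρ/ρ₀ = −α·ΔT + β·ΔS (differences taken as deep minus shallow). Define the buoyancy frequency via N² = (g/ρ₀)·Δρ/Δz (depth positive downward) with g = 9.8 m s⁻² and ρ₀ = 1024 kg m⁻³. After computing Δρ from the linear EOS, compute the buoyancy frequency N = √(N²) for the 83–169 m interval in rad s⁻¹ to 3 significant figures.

0.0105 rad s⁻¹

ΔT = +6.5 K, ΔS = +3.07 psu (deep − shallow).
Δρ/ρ₀ = −αΔT + βΔS = -1.365 × 10⁻³ + 2.3332 × 10⁻³ = 9.682 × 10⁻⁴, so Δρ ≈ 0.9914 kg m⁻³.
N² = (g/ρ₀)·Δρ/Δz = g·(Δρ/ρ₀)/Δz = 9.8 × 9.682 × 10⁻⁴ / 86 = 1.1033 × 10⁻⁴ s⁻².
N = √(1.1033 × 10⁻⁴) = 0.010504 rad s⁻¹ ≈ 0.0105 rad s⁻¹.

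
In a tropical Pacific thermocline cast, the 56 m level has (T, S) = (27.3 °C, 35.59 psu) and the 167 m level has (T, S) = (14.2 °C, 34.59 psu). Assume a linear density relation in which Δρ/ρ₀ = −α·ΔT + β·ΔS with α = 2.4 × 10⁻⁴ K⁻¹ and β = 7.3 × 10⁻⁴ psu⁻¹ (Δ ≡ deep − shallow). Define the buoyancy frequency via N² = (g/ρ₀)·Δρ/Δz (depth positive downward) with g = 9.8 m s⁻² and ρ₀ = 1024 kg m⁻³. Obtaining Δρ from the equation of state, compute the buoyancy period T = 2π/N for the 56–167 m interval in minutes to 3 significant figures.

ΔT = -13.1 K, ΔS = -1.00 psu (deep − shallow).
Δρ/ρ₀ = −αΔT + βΔS = 3.144 × 10⁻³ − 7.30 × 10⁻⁴ = 2.414 × 10⁻³, so Δρ ≈ 2.472 kg m⁻³.
N² = (g/ρ₀)·Δρ/Δz = g·(Δρ/ρ₀)/Δz = 9.8 × 2.414 × 10⁻³ / 111 = 2.1313 × 10⁻⁴ s⁻².
N = √(2.1313 × 10⁻⁴) = 0.014599 rad s⁻¹ → T = 2π/N = 430.38 s = 7.1730 min ≈ 7.17 min.

7.17 min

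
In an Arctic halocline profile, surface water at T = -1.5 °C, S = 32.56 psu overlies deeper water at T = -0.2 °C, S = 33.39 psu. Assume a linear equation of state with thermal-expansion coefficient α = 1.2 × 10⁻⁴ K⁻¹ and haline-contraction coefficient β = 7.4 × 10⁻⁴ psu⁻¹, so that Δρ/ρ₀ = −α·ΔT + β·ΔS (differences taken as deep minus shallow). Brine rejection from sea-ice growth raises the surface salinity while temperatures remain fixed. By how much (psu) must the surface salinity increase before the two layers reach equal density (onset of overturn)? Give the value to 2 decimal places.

Neutral buoyancy requires −α(T_deep − T_surf) + β(S_deep − S_surf′) = 0.
S_surf′ = S_deep − (α/β)·ΔT = 33.39 − (1.2 × 10⁻⁴/7.4 × 10⁻⁴)·(+1.3) = 33.1792 psu.
Increase required: 33.1792 − 32.56 = 0.6192 psu.

0.62 psu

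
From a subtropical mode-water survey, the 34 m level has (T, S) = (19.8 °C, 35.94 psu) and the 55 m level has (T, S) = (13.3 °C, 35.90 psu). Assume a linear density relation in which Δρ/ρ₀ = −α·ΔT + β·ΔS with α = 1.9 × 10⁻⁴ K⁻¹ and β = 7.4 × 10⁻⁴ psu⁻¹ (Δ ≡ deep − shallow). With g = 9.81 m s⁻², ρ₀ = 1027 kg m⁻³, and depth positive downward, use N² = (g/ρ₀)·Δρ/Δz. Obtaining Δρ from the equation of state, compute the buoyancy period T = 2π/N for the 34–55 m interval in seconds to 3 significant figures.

ΔT = -6.5 K, ΔS = -0.04 psu (deep − shallow).
Δρ/ρ₀ = −αΔT + βΔS = 1.235 × 10⁻³ − 2.96 × 10⁻⁵ = 1.2054 × 10⁻³, so Δρ ≈ 1.238 kg m⁻³.
N² = (g/ρ₀)·Δρ/Δz = g·(Δρ/ρ₀)/Δz = 9.81 × 1.2054 × 10⁻³ / 21 = 5.6309 × 10⁻⁴ s⁻².
N = √(5.6309 × 10⁻⁴) = 0.023730 rad s⁻¹ → T = 2π/N = 264.78 s ≈ 265 s.

265 s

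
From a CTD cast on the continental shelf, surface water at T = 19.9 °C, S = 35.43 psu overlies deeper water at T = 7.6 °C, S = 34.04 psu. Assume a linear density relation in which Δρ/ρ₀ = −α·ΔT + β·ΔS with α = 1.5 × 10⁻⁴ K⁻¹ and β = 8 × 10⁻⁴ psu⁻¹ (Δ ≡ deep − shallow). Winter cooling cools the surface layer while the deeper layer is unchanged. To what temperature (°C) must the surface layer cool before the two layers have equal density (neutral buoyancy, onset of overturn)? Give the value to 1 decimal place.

15.0 °C

Neutral buoyancy requires Δρ = 0, i.e. −α(T_deep − T_surf′) + β(S_deep − S_surf) = 0.
T_surf′ = T_deep − (β/α)·ΔS = 7.6 − (8 × 10⁻⁴/1.5 × 10⁻⁴)·(-1.39) = 15.013 °C.
Cooling required: 19.9 − (15.013) = 4.887 °C.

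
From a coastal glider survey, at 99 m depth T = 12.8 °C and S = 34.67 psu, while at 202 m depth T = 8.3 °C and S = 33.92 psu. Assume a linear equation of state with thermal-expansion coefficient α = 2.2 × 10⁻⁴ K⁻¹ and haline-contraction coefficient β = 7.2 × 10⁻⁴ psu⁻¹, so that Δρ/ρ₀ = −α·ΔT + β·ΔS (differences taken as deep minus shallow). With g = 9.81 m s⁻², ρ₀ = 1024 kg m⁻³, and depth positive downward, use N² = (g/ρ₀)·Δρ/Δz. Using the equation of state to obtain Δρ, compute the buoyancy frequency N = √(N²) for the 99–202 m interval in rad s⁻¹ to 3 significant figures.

ΔT = -4.5 K, ΔS = -0.75 psu (deep − shallow).
Δρ/ρ₀ = −αΔT + βΔS = 9.90 × 10⁻⁴ − 5.40 × 10⁻⁴ = 4.50 × 10⁻⁴, so Δρ ≈ 0.4608 kg m⁻³.
N² = (g/ρ₀)·Δρ/Δz = g·(Δρ/ρ₀)/Δz = 9.81 × 4.50 × 10⁻⁴ / 103 = 4.2859 × 10⁻⁵ s⁻².
N = √(4.2859 × 10⁻⁵) = 6.5467 × 10⁻³ rad s⁻¹ ≈ 6.55 × 10⁻³ rad s⁻¹.

6.55 × 10⁻³ rad s⁻¹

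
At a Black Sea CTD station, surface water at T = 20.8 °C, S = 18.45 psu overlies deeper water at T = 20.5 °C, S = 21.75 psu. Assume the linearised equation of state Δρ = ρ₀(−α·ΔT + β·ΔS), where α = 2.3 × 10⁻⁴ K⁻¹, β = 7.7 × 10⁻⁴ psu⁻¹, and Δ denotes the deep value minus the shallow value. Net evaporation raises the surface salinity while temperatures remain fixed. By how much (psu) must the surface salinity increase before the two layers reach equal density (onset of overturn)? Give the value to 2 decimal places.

Neutral buoyancy requires −α(T_deep − T_surf) + β(S_deep − S_surf′) = 0.
S_surf′ = S_deep − (α/β)·ΔT = 21.75 − (2.3 × 10⁻⁴/7.7 × 10⁻⁴)·(-0.3) = 21.8396 psu.
Increase required: 21.8396 − 18.45 = 3.3896 psu.

3.39 psu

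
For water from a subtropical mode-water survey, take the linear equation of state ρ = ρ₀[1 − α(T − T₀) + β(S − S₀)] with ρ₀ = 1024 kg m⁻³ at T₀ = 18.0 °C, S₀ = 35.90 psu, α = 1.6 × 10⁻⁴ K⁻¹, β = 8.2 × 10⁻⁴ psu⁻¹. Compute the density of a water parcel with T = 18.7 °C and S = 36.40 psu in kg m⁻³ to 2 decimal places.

1024.31 kg m⁻³

T − T₀ = +0.7 K, S − S₀ = +0.50 psu.
Bracket = 1 − α·(+0.7) + β·(+0.50) = 1 + (2.98 × 10⁻⁴) = 1.0002980.
ρ = 1024 × 1.0002980 = 1024.31 kg m⁻³.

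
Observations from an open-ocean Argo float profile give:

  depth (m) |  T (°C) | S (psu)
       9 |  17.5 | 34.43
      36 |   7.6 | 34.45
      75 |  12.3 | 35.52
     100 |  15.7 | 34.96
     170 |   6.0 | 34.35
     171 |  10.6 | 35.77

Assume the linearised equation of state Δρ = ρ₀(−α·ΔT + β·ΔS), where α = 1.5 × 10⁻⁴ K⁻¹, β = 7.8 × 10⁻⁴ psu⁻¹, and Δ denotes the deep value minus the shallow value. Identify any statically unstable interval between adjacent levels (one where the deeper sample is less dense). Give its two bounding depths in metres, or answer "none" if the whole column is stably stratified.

75–100 m

Evaluate Δρ/ρ₀ = −αΔT + βΔS across each adjacent pair:
  9–36 m: −αΔT+βΔS = −(1.5 × 10⁻⁴)(-9.9)+(7.8 × 10⁻⁴)(+0.02) = 1.5 × 10⁻³ → stable
  36–75 m: −αΔT+βΔS = −(1.5 × 10⁻⁴)(+4.7)+(7.8 × 10⁻⁴)(+1.07) = 1.3 × 10⁻⁴ → stable
  75–100 m: −αΔT+βΔS = −(1.5 × 10⁻⁴)(+3.4)+(7.8 × 10⁻⁴)(-0.56) = -9.5 × 10⁻⁴ → UNSTABLE
  100–170 m: −αΔT+βΔS = −(1.5 × 10⁻⁴)(-9.7)+(7.8 × 10⁻⁴)(-0.61) = 9.8 × 10⁻⁴ → stable
  170–171 m: −αΔT+βΔS = −(1.5 × 10⁻⁴)(+4.6)+(7.8 × 10⁻⁴)(+1.42) = 4.2 × 10⁻⁴ → stable
The 75–100 m interval has Δρ < 0: lighter water underlies denser water.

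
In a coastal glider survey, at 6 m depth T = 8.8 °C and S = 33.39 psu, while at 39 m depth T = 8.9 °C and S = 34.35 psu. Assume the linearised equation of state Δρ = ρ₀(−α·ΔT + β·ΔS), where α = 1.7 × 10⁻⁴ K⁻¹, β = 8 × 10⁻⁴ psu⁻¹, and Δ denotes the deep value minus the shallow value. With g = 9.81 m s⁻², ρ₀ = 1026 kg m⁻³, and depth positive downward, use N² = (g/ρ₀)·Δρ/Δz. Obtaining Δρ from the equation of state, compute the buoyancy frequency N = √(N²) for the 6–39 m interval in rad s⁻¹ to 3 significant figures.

0.0149 rad s⁻¹

ΔT = +0.1 K, ΔS = +0.96 psu (deep − shallow).
Δρ/ρ₀ = −αΔT + βΔS = -1.70 × 10⁻⁵ + 7.68 × 10⁻⁴ = 7.51 × 10⁻⁴, so Δρ ≈ 0.7705 kg m⁻³.
N² = (g/ρ₀)·Δρ/Δz = g·(Δρ/ρ₀)/Δz = 9.81 × 7.51 × 10⁻⁴ / 33 = 2.2325 × 10⁻⁴ s⁻².
N = √(2.2325 × 10⁻⁴) = 0.014942 rad s⁻¹ ≈ 0.0149 rad s⁻¹.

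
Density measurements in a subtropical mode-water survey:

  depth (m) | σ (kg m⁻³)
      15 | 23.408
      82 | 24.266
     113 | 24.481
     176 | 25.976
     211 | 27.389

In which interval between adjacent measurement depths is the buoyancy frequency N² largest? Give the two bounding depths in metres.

Compute the density gradient over each adjacent pair:
  15–82 m: Δρ/Δz = 0.858/67 = 0.013 kg m⁻⁴
  82–113 m: Δρ/Δz = 0.215/31 = 6.9 × 10⁻³ kg m⁻⁴
  113–176 m: Δρ/Δz = 1.495/63 = 0.024 kg m⁻⁴
  176–211 m: Δρ/Δz = 1.413/35 = 0.040 kg m⁻⁴
The largest gradient is in the 176–211 m interval — the pycnocline.

176–211 m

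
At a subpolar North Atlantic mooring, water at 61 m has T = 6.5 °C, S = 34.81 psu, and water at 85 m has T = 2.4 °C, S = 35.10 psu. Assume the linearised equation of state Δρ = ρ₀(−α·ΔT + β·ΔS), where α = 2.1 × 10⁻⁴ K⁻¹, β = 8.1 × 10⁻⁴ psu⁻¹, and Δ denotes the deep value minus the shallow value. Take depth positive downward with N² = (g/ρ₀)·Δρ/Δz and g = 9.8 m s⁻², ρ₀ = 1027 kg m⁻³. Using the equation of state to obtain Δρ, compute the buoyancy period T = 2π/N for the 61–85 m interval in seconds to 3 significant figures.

ΔT = -4.1 K, ΔS = +0.29 psu (deep − shallow).
Δρ/ρ₀ = −αΔT + βΔS = 8.61 × 10⁻⁴ + 2.349 × 10⁻⁴ = 1.0959 × 10⁻³, so Δρ ≈ 1.125 kg m⁻³.
N² = (g/ρ₀)·Δρ/Δz = g·(Δρ/ρ₀)/Δz = 9.8 × 1.0959 × 10⁻³ / 24 = 4.4749 × 10⁻⁴ s⁻².
N = √(4.4749 × 10⁻⁴) = 0.021154 rad s⁻¹ → T = 2π/N = 297.02 s ≈ 297 s.

297 s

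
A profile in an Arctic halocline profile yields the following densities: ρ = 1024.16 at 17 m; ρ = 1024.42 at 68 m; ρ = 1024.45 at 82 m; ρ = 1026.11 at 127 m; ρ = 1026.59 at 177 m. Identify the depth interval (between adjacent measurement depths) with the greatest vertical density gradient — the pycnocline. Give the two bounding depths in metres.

82–127 m

Compute the density gradient over each adjacent pair:
  17–68 m: Δρ/Δz = 0.26/51 = 5.1 × 10⁻³ kg m⁻⁴
  68–82 m: Δρ/Δz = 0.03/14 = 2.1 × 10⁻³ kg m⁻⁴
  82–127 m: Δρ/Δz = 1.66/45 = 0.037 kg m⁻⁴
  127–177 m: Δρ/Δz = 0.48/50 = 9.6 × 10⁻³ kg m⁻⁴
The largest gradient is in the 82–127 m interval — the pycnocline.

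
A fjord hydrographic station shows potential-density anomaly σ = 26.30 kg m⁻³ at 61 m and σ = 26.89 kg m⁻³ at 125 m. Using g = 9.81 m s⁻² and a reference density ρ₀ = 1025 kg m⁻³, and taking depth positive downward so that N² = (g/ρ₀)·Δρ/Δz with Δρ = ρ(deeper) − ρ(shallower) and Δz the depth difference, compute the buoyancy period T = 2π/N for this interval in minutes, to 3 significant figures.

Δρ = 1026.89 − 1026.30 = 0.59 kg m⁻³ over Δz = 125 − 61 = 64 m.
N² = (9.81/1025) × (0.59/64) = 8.8230 × 10⁻⁵ s⁻².
N = √(8.8230 × 10⁻⁵) = 9.3931 × 10⁻³ rad s⁻¹, so T = 2π/N = 668.91 s = 11.149 min ≈ 11.1 min.

11.1 min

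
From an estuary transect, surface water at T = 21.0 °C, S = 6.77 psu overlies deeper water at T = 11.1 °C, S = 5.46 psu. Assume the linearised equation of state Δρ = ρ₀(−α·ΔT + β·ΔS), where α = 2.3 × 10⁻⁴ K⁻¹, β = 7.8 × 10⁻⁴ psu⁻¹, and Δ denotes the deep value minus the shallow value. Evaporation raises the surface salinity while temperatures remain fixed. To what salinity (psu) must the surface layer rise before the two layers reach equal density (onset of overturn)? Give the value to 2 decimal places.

8.38 psu

Neutral buoyancy requires −α(T_deep − T_surf) + β(S_deep − S_surf′) = 0.
S_surf′ = S_deep − (α/β)·ΔT = 5.46 − (2.3 × 10⁻⁴/7.8 × 10⁻⁴)·(-9.9) = 8.3792 psu.
Increase required: 8.3792 − 6.77 = 1.6092 psu.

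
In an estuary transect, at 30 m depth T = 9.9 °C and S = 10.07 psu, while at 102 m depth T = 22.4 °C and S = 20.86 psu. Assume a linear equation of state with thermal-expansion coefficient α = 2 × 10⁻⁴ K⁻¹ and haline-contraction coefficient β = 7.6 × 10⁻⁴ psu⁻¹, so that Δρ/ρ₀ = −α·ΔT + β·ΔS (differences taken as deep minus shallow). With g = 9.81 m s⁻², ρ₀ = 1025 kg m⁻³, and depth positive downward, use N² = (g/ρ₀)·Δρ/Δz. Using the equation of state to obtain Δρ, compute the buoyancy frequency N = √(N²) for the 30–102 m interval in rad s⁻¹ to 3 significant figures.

ΔT = +12.5 K, ΔS = +10.79 psu (deep − shallow).
Δρ/ρ₀ = −αΔT + βΔS = -2.50 × 10⁻³ + 8.2004 × 10⁻³ = 5.7004 × 10⁻³, so Δρ ≈ 5.843 kg m⁻³.
N² = (g/ρ₀)·Δρ/Δz = g·(Δρ/ρ₀)/Δz = 9.81 × 5.7004 × 10⁻³ / 72 = 7.7668 × 10⁻⁴ s⁻².
N = √(7.7668 × 10⁻⁴) = 0.027869 rad s⁻¹ ≈ 0.0279 rad s⁻¹.

0.0279 rad s⁻¹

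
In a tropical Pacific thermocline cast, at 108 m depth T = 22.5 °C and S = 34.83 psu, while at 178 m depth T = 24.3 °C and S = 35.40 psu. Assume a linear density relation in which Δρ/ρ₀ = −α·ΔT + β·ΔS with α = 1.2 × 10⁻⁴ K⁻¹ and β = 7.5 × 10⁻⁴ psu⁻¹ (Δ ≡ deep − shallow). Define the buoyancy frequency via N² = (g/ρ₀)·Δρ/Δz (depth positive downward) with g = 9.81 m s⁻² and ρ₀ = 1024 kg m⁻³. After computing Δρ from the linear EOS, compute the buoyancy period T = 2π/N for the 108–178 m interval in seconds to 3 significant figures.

1.15 × 10³ s

ΔT = +1.8 K, ΔS = +0.57 psu (deep − shallow).
Δρ/ρ₀ = −αΔT + βΔS = -2.16 × 10⁻⁴ + 4.275 × 10⁻⁴ = 2.115 × 10⁻⁴, so Δρ ≈ 0.2166 kg m⁻³.
N² = (g/ρ₀)·Δρ/Δz = g·(Δρ/ρ₀)/Δz = 9.81 × 2.115 × 10⁻⁴ / 70 = 2.9640 × 10⁻⁵ s⁻².
N = √(2.9640 × 10⁻⁵) = 5.4443 × 10⁻³ rad s⁻¹ → T = 2π/N = 1.1541 × 10³ s ≈ 1.15 × 10³ s.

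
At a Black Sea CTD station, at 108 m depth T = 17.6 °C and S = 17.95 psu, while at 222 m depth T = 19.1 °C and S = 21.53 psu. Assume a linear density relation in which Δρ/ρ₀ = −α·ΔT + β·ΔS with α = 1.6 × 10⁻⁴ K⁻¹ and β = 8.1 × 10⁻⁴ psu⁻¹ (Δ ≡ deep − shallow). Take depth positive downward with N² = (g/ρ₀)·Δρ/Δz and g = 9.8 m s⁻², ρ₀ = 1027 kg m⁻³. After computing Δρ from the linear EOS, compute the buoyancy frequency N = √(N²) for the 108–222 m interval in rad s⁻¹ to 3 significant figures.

0.0151 rad s⁻¹

ΔT = +1.5 K, ΔS = +3.58 psu (deep − shallow).
Δρ/ρ₀ = −αΔT + βΔS = -2.40 × 10⁻⁴ + 2.8998 × 10⁻³ = 2.6598 × 10⁻³, so Δρ ≈ 2.732 kg m⁻³.
N² = (g/ρ₀)·Δρ/Δz = g·(Δρ/ρ₀)/Δz = 9.8 × 2.6598 × 10⁻³ / 114 = 2.2865 × 10⁻⁴ s⁻².
N = √(2.2865 × 10⁻⁴) = 0.015121 rad s⁻¹ ≈ 0.0151 rad s⁻¹.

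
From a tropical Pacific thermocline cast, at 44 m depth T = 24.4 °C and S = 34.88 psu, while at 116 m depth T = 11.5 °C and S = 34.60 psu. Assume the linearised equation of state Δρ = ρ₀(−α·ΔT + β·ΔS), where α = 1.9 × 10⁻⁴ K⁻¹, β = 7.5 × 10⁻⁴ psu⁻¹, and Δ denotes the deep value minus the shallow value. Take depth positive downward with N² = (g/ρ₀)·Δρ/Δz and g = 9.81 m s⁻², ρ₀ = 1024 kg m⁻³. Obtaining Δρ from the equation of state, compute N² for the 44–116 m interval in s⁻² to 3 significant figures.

ΔT = -12.9 K, ΔS = -0.28 psu (deep − shallow).
Δρ/ρ₀ = −αΔT + βΔS = 2.451 × 10⁻³ − 2.10 × 10⁻⁴ = 2.241 × 10⁻³, so Δρ ≈ 2.295 kg m⁻³.
N² = (g/ρ₀)·Δρ/Δz = g·(Δρ/ρ₀)/Δz = 9.81 × 2.241 × 10⁻³ / 72 = 3.0534 × 10⁻⁴ s⁻² ≈ 3.05 × 10⁻⁴ s⁻².

3.05 × 10⁻⁴ s⁻²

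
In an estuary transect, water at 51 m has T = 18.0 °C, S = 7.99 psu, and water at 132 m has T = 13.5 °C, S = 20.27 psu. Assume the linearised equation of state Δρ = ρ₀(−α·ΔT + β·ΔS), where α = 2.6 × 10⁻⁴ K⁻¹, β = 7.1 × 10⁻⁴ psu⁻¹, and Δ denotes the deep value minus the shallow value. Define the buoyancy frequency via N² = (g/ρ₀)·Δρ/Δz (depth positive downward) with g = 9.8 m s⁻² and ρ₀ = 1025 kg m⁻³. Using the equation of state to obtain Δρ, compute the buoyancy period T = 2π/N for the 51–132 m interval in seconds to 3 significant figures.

ΔT = -4.5 K, ΔS = +12.28 psu (deep − shallow).
Δρ/ρ₀ = −αΔT + βΔS = 1.17 × 10⁻³ + 8.7188 × 10⁻³ = 9.8888 × 10⁻³, so Δρ ≈ 10.14 kg m⁻³.
N² = (g/ρ₀)·Δρ/Δz = g·(Δρ/ρ₀)/Δz = 9.8 × 9.8888 × 10⁻³ / 81 = 1.1964 × 10⁻³ s⁻².
N = √(1.1964 × 10⁻³) = 0.034589 rad s⁻¹ → T = 2π/N = 181.65 s ≈ 182 s.

182 s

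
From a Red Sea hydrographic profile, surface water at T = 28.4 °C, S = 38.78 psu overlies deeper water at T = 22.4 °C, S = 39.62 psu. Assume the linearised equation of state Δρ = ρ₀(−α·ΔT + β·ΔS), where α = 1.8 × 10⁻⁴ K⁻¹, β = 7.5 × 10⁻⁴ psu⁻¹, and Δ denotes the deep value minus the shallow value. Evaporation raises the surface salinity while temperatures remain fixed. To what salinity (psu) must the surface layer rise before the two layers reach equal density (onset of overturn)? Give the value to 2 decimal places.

41.06 psu

Neutral buoyancy requires −α(T_deep − T_surf) + β(S_deep − S_surf′) = 0.
S_surf′ = S_deep − (α/β)·ΔT = 39.62 − (1.8 × 10⁻⁴/7.5 × 10⁻⁴)·(-6.0) = 41.0600 psu.
Increase required: 41.0600 − 38.78 = 2.2800 psu.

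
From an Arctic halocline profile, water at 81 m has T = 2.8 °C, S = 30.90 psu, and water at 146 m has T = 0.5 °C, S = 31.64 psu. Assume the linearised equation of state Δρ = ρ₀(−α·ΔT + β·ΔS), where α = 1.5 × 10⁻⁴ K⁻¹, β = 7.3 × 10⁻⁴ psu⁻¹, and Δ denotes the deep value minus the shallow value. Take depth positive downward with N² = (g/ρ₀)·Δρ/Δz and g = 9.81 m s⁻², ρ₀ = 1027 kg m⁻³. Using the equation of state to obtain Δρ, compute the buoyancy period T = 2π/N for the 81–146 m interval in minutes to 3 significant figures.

9.06 min

ΔT = -2.3 K, ΔS = +0.74 psu (deep − shallow).
Δρ/ρ₀ = −αΔT + βΔS = 3.45 × 10⁻⁴ + 5.402 × 10⁻⁴ = 8.852 × 10⁻⁴, so Δρ ≈ 0.9091 kg m⁻³.
N² = (g/ρ₀)·Δρ/Δz = g·(Δρ/ρ₀)/Δz = 9.81 × 8.852 × 10⁻⁴ / 65 = 1.3360 × 10⁻⁴ s⁻².
N = √(1.3360 × 10⁻⁴) = 0.011559 rad s⁻¹ → T = 2π/N = 543.58 s = 9.0597 min ≈ 9.06 min.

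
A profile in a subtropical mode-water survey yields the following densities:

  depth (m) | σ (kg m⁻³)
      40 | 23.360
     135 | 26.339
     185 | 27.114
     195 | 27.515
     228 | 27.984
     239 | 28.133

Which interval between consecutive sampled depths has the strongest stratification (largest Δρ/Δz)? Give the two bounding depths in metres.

Compute the density gradient over each adjacent pair:
  40–135 m: Δρ/Δz = 2.979/95 = 0.031 kg m⁻⁴
  135–185 m: Δρ/Δz = 0.775/50 = 0.015 kg m⁻⁴
  185–195 m: Δρ/Δz = 0.401/10 = 0.040 kg m⁻⁴
  195–228 m: Δρ/Δz = 0.469/33 = 0.014 kg m⁻⁴
  228–239 m: Δρ/Δz = 0.149/11 = 0.014 kg m⁻⁴
The largest gradient is in the 185–195 m interval — the pycnocline.

185–195 m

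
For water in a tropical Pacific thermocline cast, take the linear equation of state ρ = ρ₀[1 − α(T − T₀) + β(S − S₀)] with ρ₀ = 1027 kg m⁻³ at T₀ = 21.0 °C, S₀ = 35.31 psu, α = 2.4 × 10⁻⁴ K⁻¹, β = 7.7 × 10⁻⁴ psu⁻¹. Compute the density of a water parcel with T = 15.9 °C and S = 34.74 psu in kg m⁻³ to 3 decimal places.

1027.806 kg m⁻³

T − T₀ = -5.1 K, S − S₀ = -0.57 psu.
Bracket = 1 − α·(-5.1) + β·(-0.57) = 1 + (7.851 × 10⁻⁴) = 1.0007851.
ρ = 1027 × 1.0007851 = 1027.806 kg m⁻³.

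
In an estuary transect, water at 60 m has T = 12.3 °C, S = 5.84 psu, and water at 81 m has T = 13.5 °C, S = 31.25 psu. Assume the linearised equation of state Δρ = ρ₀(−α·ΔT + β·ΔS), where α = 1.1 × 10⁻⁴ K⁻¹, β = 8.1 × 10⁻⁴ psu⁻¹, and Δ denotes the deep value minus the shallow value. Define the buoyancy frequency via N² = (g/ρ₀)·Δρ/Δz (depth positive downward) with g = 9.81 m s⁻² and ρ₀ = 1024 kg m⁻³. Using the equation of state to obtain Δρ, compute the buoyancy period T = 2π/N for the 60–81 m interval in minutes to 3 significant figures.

ΔT = +1.2 K, ΔS = +25.41 psu (deep − shallow).
Δρ/ρ₀ = −αΔT + βΔS = -1.32 × 10⁻⁴ + 0.0205821 = 0.0204501, so Δρ ≈ 20.94 kg m⁻³.
N² = (g/ρ₀)·Δρ/Δz = g·(Δρ/ρ₀)/Δz = 9.81 × 0.0204501 / 21 = 9.5531 × 10⁻³ s⁻².
N = √(9.5531 × 10⁻³) = 0.097740 rad s⁻¹ → T = 2π/N = 64.285 s = 1.0714 min ≈ 1.07 min.

1.07 min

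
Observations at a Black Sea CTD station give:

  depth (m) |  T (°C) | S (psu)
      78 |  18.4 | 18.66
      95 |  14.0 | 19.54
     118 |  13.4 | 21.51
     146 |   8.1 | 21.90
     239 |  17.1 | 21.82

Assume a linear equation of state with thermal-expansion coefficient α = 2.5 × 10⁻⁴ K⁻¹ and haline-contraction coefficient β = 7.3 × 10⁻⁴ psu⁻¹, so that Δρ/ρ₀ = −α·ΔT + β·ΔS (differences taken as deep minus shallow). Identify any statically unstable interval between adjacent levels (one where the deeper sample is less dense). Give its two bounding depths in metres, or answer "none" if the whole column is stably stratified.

146–239 m

Evaluate Δρ/ρ₀ = −αΔT + βΔS across each adjacent pair:
  78–95 m: −αΔT+βΔS = −(2.5 × 10⁻⁴)(-4.4)+(7.3 × 10⁻⁴)(+0.88) = 1.7 × 10⁻³ → stable
  95–118 m: −αΔT+βΔS = −(2.5 × 10⁻⁴)(-0.6)+(7.3 × 10⁻⁴)(+1.97) = 1.6 × 10⁻³ → stable
  118–146 m: −αΔT+βΔS = −(2.5 × 10⁻⁴)(-5.3)+(7.3 × 10⁻⁴)(+0.39) = 1.6 × 10⁻³ → stable
  146–239 m: −αΔT+βΔS = −(2.5 × 10⁻⁴)(+9.0)+(7.3 × 10⁻⁴)(-0.08) = -2.3 × 10⁻³ → UNSTABLE
The 146–239 m interval has Δρ < 0: lighter water underlies denser water.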